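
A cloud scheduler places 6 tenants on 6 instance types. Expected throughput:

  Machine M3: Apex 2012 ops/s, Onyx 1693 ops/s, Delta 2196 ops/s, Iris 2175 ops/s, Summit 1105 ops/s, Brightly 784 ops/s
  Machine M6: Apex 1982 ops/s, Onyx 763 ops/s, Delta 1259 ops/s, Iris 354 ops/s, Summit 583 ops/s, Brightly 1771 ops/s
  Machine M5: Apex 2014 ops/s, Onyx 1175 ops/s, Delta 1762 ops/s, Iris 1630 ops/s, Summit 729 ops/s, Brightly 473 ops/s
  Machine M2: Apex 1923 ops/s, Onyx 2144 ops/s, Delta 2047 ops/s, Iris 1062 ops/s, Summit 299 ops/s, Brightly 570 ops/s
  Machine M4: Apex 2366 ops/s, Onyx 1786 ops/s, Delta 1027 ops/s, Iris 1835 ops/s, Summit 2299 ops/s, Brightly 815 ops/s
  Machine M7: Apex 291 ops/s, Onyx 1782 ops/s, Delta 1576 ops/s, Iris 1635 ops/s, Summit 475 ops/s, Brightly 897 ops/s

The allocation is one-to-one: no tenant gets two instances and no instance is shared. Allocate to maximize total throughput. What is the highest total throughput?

Optimal: Apex→Machine M5 (2014 ops/s), Onyx→Machine M7 (1782 ops/s), Delta→Machine M2 (2047 ops/s), Iris→Machine M3 (2175 ops/s), Summit→Machine M4 (2299 ops/s), Brightly→Machine M6 (1771 ops/s) — total 2014+1782+2047+2175+2299+1771 = 12088 ops/s.
Row-greedy (each tenant in turn takes its best remaining instance) gives 10841 ops/s, worse by 1247.
Next-best assignment: Apex→Machine M5, Onyx→Machine M2, Delta→Machine M3, Iris→Machine M7, Summit→Machine M4, Brightly→Machine M6 = 12059 ops/s.

Max total: 12088 ops/s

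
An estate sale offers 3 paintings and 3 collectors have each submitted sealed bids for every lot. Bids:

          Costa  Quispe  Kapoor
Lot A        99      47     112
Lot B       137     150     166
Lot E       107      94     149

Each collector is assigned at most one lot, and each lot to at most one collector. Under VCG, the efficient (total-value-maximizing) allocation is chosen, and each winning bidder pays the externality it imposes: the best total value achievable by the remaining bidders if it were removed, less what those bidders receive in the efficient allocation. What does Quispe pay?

Efficient allocation: Costa→Lot A ($99), Quispe→Lot B ($150), Kapoor→Lot E ($149); total welfare W = $398.
Quispe receives Lot B at value $150, so the others get W − 150 = $248.
Without Quispe: best allocation of the remaining 2 bidders over all 3 lots is Costa→Lot B ($137), Kapoor→Lot E ($149), total $286.
VCG payment = (others' best without Quispe) − (others' welfare with Quispe) = 286 − 248 = $38.

Quispe pays $38.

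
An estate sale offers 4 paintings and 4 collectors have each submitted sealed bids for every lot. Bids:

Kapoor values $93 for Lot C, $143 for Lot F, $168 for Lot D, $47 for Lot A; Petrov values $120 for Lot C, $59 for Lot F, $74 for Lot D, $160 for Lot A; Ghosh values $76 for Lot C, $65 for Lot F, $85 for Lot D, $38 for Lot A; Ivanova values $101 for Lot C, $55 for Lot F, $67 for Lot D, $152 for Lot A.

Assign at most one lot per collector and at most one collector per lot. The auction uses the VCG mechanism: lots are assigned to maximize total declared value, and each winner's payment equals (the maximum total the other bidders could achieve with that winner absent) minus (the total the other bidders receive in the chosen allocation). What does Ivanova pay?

Ivanova pays $51.

Efficient allocation: Kapoor→Lot D ($168), Petrov→Lot C ($120), Ghosh→Lot F ($65), Ivanova→Lot A ($152); total welfare W = $505.
Ivanova receives Lot A at value $152, so the others get W − 152 = $353.
Without Ivanova: best allocation of the remaining 3 bidders over all 4 lots is Kapoor→Lot D ($168), Petrov→Lot A ($160), Ghosh→Lot C ($76), total $404.
VCG payment = (others' best without Ivanova) − (others' welfare with Ivanova) = 404 − 353 = $51.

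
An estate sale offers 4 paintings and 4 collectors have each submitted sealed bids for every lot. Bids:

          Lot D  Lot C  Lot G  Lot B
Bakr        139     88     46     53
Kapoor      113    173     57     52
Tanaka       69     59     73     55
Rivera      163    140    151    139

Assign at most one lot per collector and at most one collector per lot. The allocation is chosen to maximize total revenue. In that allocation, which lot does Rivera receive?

This is the linear assignment problem.
Optimal: Bakr→Lot D ($139), Kapoor→Lot C ($173), Tanaka→Lot G ($73), Rivera→Lot B ($139) — total 139+173+73+139 = $524.
Max-entry greedy (repeatedly take the single best remaining cell) gives $462, worse by 62.
Swapping Rivera↔Tanaka (Rivera→Lot G $151, Tanaka→Lot B $55) loses 6.
No other one-to-one assignment exceeds $524.
Rivera's own top lot is Lot D ($163), but forcing Rivera→Lot D and reassigning the rest optimally gives only $462 — worse by 62.

Rivera receives Lot B.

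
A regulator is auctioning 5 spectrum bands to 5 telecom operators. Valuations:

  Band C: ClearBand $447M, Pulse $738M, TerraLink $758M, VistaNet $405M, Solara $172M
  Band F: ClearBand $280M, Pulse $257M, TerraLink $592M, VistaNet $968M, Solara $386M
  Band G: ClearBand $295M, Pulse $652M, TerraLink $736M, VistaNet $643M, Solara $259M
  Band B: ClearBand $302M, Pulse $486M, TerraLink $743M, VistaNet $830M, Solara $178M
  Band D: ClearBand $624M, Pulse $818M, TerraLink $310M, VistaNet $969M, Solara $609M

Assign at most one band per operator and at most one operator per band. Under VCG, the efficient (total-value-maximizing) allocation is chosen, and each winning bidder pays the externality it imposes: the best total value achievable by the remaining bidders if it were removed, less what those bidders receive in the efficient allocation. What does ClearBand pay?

Efficient allocation: ClearBand→Band C ($447M), Pulse→Band G ($652M), TerraLink→Band B ($743M), VistaNet→Band F ($968M), Solara→Band D ($609M); total welfare W = $3419M.
ClearBand receives Band C at value $447M, so the others get W − 447 = $2972M.
Without ClearBand: best allocation of the remaining 4 bidders over all 5 bands is Pulse→Band C ($738M), TerraLink→Band B ($743M), VistaNet→Band F ($968M), Solara→Band D ($609M), total $3058M.
VCG payment = (others' best without ClearBand) − (others' welfare with ClearBand) = 3058 − 2972 = $86M.

ClearBand pays $86M.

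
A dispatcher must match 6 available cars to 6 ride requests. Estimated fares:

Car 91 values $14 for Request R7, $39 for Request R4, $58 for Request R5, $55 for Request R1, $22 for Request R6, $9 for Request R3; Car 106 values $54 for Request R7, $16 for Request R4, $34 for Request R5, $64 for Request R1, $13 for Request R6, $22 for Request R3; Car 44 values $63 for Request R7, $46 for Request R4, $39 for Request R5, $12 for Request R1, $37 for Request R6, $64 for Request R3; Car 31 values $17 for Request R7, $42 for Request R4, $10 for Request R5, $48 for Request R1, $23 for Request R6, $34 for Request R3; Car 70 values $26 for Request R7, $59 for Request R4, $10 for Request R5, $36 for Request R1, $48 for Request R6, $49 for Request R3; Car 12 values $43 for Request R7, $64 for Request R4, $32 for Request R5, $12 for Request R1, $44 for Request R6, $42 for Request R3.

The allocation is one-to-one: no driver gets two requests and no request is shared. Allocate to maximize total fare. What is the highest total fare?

Maximum total: $336

Optimal: Car 91→Request R5 ($58), Car 106→Request R7 ($54), Car 44→Request R3 ($64), Car 31→Request R1 ($48), Car 70→Request R6 ($48), Car 12→Request R4 ($64) — total 58+54+64+48+48+64 = $336.
Column-greedy (each request in turn goes to its best remaining driver) gives $331, worse by 5.
Next-best assignment: Car 91→Request R5, Car 106→Request R1, Car 44→Request R7, Car 31→Request R3, Car 70→Request R6, Car 12→Request R4 = $331.
Swapping Car 12↔Car 44 (Car 12→Request R3 $42, Car 44→Request R4 $46) loses 40.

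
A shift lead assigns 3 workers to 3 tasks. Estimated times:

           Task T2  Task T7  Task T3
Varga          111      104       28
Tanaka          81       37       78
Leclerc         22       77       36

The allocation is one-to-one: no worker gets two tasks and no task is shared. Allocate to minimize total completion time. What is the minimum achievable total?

Min total: 87 min

Optimal: Varga→Task T3 (28 min), Tanaka→Task T7 (37 min), Leclerc→Task T2 (22 min) — total 28+37+22 = 87 min.
No other one-to-one assignment undercuts 87 min.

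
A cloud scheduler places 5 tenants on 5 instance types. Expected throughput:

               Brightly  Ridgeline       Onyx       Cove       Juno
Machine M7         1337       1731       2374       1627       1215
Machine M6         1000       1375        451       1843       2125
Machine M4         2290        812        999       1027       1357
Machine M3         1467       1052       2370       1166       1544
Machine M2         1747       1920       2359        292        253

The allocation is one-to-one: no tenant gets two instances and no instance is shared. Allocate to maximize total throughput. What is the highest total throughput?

Optimal: Brightly→Machine M4 (2290 ops/s), Ridgeline→Machine M2 (1920 ops/s), Onyx→Machine M3 (2370 ops/s), Cove→Machine M7 (1627 ops/s), Juno→Machine M6 (2125 ops/s) — total 2290+1920+2370+1627+2125 = 10332 ops/s.
Max-entry greedy (repeatedly take the single best remaining cell) gives 9875 ops/s, worse by 457.
Next-best assignment: Brightly→Machine M4, Ridgeline→Machine M2, Onyx→Machine M7, Cove→Machine M6, Juno→Machine M3 = 9971 ops/s.

Max total: 10332 ops/s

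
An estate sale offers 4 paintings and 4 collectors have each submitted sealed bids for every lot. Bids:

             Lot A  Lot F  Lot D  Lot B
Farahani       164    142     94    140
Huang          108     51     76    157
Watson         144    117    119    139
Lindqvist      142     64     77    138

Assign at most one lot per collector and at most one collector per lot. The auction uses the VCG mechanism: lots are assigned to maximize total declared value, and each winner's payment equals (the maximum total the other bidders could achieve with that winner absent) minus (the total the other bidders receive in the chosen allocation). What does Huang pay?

Efficient allocation: Farahani→Lot F ($142), Huang→Lot B ($157), Watson→Lot D ($119), Lindqvist→Lot A ($142); total welfare W = $560.
Huang receives Lot B at value $157, so the others get W − 157 = $403.
Without Huang: best allocation of the remaining 3 bidders over all 4 lots is Farahani→Lot F ($142), Watson→Lot A ($144), Lindqvist→Lot B ($138), total $424.
VCG payment = (others' best without Huang) − (others' welfare with Huang) = 424 − 403 = $21.

Huang pays $21.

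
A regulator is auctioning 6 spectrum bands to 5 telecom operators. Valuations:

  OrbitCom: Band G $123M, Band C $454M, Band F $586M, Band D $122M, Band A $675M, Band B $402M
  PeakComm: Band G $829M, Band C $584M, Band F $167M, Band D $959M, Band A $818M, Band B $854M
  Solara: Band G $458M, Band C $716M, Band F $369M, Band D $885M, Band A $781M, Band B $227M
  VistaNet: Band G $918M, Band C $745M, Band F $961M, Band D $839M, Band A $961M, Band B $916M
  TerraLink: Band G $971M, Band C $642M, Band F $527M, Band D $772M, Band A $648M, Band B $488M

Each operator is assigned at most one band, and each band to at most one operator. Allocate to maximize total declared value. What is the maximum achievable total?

Optimal: OrbitCom→Band A ($675M), PeakComm→Band B ($854M), Solara→Band D ($885M), VistaNet→Band F ($961M), TerraLink→Band G ($971M) — total 675+854+885+961+971 = $4346M.
Next-best assignment: OrbitCom→Band A, PeakComm→Band D, Solara→Band C, VistaNet→Band F, TerraLink→Band G = $4282M.
Swapping Solara↔VistaNet (Solara→Band F $369M, VistaNet→Band D $839M) loses 638.

Maximum total: $4346M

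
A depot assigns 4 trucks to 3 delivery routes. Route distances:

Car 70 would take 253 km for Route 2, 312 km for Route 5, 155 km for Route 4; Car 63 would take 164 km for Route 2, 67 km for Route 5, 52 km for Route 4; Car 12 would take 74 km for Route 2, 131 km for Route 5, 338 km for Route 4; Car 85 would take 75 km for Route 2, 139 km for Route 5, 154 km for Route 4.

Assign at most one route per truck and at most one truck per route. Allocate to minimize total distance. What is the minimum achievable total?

Optimal: Car 85→Route 2 (75 km), Car 12→Route 5 (131 km), Car 63→Route 4 (52 km) — total 75+131+52 = 258 km.
Column-greedy (each route in turn goes to its cheapest remaining truck) gives 295 km, worse by 37.
Next-best assignment: Car 12→Route 2, Car 85→Route 5, Car 63→Route 4 = 265 km.

Min total: 258 km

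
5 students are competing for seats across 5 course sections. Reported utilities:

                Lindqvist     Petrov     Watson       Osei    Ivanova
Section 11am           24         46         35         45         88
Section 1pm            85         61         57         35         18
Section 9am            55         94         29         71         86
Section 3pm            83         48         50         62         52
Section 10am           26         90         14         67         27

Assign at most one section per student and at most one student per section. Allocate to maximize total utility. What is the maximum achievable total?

Max total: 389 points

Optimal: Lindqvist→Section 3pm (83 points), Petrov→Section 9am (94 points), Watson→Section 1pm (57 points), Osei→Section 10am (67 points), Ivanova→Section 11am (88 points) — total 83+94+57+67+88 = 389 points.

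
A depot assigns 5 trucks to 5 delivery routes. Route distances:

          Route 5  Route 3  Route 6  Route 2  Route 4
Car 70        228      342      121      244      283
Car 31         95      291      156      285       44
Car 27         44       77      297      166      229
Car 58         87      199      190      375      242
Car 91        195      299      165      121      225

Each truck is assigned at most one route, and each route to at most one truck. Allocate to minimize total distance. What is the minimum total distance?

Optimal: Car 70→Route 6 (121 km), Car 31→Route 4 (44 km), Car 27→Route 3 (77 km), Car 58→Route 5 (87 km), Car 91→Route 2 (121 km) — total 121+44+77+87+121 = 450 km.
Min-entry greedy (repeatedly take the single cheapest remaining cell) gives 529 km, worse by 79.

Minimum total: 450 km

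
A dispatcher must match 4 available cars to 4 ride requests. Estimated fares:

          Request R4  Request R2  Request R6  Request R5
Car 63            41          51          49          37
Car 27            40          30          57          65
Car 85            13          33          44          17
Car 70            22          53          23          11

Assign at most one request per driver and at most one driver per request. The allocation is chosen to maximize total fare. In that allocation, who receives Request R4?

Optimal: Car 63→Request R4 ($41), Car 27→Request R5 ($65), Car 85→Request R6 ($44), Car 70→Request R2 ($53) — total 41+65+44+53 = $203.
Column-greedy (each request in turn goes to its best remaining driver) gives $168, worse by 35.
Swapping Car 70↔Car 27 (Car 70→Request R5 $11, Car 27→Request R2 $30) loses 77.
Car 63's own top request is Request R2 ($51), but forcing Car 63→Request R2 and reassigning the rest optimally gives only $182 — worse by 21.

Car 63 receives Request R4.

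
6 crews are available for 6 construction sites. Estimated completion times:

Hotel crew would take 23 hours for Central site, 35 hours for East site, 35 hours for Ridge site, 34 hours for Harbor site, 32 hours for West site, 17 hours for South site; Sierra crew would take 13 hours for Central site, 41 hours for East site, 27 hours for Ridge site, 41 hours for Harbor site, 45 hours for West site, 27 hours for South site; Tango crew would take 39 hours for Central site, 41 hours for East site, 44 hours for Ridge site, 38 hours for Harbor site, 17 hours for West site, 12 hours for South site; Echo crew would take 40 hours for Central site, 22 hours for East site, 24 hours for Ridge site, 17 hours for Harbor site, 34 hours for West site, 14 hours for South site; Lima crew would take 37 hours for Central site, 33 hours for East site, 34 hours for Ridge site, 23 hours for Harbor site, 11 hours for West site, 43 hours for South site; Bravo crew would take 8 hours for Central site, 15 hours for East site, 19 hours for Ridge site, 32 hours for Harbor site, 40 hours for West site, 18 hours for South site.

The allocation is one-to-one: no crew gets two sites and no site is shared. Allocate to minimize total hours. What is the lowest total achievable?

Minimum total: 103 hours

Optimal: Hotel crew→Ridge site (35 hours), Sierra crew→Central site (13 hours), Tango crew→South site (12 hours), Echo crew→Harbor site (17 hours), Lima crew→West site (11 hours), Bravo crew→East site (15 hours) — total 35+13+12+17+11+15 = 103 hours.
Column-greedy (each site in turn goes to its cheapest remaining crew) gives 114 hours, worse by 11.
Next-best assignment: Hotel crew→Central site, Sierra crew→Ridge site, Tango crew→South site, Echo crew→Harbor site, Lima crew→West site, Bravo crew→East site = 105 hours.
Swapping Sierra crew↔Bravo crew (Sierra crew→East site 41 hours, Bravo crew→Central site 8 hours) adds 21.
Checked against all permutations: 103 hours is optimal.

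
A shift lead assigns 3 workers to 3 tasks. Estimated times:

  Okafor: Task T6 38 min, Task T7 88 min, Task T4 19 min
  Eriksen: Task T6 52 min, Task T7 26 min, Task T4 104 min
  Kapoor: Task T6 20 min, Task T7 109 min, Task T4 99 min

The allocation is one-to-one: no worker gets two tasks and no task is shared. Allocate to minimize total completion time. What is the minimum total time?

Min total: 65 min

Optimal: Okafor→Task T4 (19 min), Eriksen→Task T7 (26 min), Kapoor→Task T6 (20 min) — total 19+26+20 = 65 min.
Next-best assignment: Okafor→Task T6, Eriksen→Task T7, Kapoor→Task T4 = 163 min.
Every other assignment is strictly worse.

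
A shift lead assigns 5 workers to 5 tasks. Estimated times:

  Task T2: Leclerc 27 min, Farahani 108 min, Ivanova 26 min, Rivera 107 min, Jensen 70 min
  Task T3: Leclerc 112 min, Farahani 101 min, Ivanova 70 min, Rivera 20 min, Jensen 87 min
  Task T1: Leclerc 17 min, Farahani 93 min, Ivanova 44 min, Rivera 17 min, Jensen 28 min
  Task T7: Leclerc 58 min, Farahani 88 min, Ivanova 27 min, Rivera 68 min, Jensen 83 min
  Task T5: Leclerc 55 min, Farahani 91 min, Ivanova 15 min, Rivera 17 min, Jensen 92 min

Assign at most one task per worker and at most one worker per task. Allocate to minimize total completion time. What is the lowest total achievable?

Optimal: Leclerc→Task T2 (27 min), Farahani→Task T7 (88 min), Ivanova→Task T5 (15 min), Rivera→Task T3 (20 min), Jensen→Task T1 (28 min) — total 27+88+15+20+28 = 178 min.
Column-greedy (each task in turn goes to its cheapest remaining worker) gives 237 min, worse by 59.
Checked against all permutations: 178 min is optimal.

Minimum total: 178 min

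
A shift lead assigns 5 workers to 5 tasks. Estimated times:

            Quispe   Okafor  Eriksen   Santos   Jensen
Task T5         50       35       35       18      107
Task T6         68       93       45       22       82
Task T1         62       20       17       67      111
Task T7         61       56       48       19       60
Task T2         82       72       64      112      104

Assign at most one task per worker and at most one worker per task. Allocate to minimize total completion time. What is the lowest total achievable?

Optimal: Quispe→Task T5 (50 min), Okafor→Task T1 (20 min), Eriksen→Task T2 (64 min), Santos→Task T6 (22 min), Jensen→Task T7 (60 min) — total 50+20+64+22+60 = 216 min.
Row-greedy (each worker in turn takes its cheapest remaining task) gives 238 min, worse by 22.
Swapping Santos↔Eriksen (Santos→Task T2 112 min, Eriksen→Task T6 45 min) adds 71.
Checked against all permutations: 216 min is optimal.

Min total: 216 min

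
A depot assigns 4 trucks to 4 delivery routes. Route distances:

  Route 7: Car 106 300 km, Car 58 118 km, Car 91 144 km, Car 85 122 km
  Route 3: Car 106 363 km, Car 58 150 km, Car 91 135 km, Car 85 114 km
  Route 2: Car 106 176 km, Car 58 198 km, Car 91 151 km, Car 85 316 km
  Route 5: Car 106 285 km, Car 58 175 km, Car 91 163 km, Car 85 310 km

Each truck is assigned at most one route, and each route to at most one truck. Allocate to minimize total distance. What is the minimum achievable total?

Optimal: Car 106→Route 2 (176 km), Car 58→Route 7 (118 km), Car 91→Route 5 (163 km), Car 85→Route 3 (114 km) — total 176+118+163+114 = 571 km.
Next-best assignment: Car 106→Route 2, Car 58→Route 5, Car 91→Route 3, Car 85→Route 7 = 608 km.

Min total: 571 km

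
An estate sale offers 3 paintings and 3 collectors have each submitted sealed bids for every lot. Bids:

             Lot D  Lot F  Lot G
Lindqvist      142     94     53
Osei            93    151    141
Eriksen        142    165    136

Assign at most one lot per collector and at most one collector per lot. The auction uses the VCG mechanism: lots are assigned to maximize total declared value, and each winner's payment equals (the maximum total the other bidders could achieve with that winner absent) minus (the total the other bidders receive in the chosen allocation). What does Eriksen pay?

Efficient allocation: Lindqvist→Lot D ($142), Osei→Lot G ($141), Eriksen→Lot F ($165); total welfare W = $448.
Eriksen receives Lot F at value $165, so the others get W − 165 = $283.
Without Eriksen: best allocation of the remaining 2 bidders over all 3 lots is Lindqvist→Lot D ($142), Osei→Lot F ($151), total $293.
VCG payment = (others' best without Eriksen) − (others' welfare with Eriksen) = 293 − 283 = $10.

Eriksen pays $10.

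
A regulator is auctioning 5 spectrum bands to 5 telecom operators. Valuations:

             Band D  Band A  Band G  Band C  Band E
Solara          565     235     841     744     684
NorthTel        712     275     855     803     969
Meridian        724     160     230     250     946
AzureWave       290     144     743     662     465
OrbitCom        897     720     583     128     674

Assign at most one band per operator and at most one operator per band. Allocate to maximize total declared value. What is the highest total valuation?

Maximum total: $3916M

Treat this as an assignment problem: match each operator to one band.
Optimal: Solara→Band G ($841M), NorthTel→Band E ($969M), Meridian→Band D ($724M), AzureWave→Band C ($662M), OrbitCom→Band A ($720M) — total 841+969+724+662+720 = $3916M.
Every other assignment is strictly worse.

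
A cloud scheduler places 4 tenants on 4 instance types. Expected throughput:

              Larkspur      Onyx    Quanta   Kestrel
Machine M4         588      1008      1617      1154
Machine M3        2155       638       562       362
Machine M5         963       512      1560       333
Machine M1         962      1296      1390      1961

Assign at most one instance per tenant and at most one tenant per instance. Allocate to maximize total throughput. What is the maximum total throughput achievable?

Optimal: Larkspur→Machine M3 (2155 ops/s), Onyx→Machine M4 (1008 ops/s), Quanta→Machine M5 (1560 ops/s), Kestrel→Machine M1 (1961 ops/s) — total 2155+1008+1560+1961 = 6684 ops/s.
Row-greedy (each tenant in turn takes its best remaining instance) gives 5401 ops/s, worse by 1283.
Next-best assignment: Larkspur→Machine M3, Onyx→Machine M5, Quanta→Machine M4, Kestrel→Machine M1 = 6245 ops/s.

Max total: 6684 ops/s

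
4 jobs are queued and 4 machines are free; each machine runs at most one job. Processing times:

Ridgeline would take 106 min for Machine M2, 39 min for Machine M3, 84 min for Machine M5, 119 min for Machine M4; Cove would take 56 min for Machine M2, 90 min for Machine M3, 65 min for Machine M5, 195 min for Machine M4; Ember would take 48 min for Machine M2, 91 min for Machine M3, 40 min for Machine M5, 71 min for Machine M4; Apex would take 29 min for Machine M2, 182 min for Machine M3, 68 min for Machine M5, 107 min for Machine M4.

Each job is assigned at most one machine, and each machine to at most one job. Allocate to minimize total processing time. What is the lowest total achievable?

Minimum total: 204 min

Optimal: Ridgeline→Machine M3 (39 min), Cove→Machine M5 (65 min), Ember→Machine M4 (71 min), Apex→Machine M2 (29 min) — total 39+65+71+29 = 204 min.
Column-greedy (each machine in turn goes to its cheapest remaining job) gives 303 min, worse by 99.
Swapping Ridgeline↔Ember (Ridgeline→Machine M4 119 min, Ember→Machine M3 91 min) adds 100.
Every other assignment is strictly worse.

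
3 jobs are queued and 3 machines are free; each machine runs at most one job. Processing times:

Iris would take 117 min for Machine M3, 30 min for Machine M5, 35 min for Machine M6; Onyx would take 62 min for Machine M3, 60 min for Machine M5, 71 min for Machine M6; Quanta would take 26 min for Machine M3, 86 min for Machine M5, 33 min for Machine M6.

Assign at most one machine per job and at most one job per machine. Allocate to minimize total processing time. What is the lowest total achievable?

Optimal: Iris→Machine M6 (35 min), Onyx→Machine M5 (60 min), Quanta→Machine M3 (26 min) — total 35+60+26 = 121 min.
Min-entry greedy (repeatedly take the single cheapest remaining cell) gives 127 min, worse by 6.

Minimum total: 121 min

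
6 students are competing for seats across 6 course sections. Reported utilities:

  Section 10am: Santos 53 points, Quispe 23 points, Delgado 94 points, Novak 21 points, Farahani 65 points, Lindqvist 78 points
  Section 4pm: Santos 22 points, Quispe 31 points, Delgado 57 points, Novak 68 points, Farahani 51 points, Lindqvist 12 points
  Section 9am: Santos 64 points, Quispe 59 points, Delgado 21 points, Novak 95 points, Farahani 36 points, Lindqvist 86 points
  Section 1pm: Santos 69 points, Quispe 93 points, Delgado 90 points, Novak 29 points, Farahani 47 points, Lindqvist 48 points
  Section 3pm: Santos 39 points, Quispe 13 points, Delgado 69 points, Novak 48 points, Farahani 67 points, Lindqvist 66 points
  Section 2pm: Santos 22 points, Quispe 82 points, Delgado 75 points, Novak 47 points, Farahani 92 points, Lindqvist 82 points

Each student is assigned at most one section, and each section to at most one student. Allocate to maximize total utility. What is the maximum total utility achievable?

Maximum total: 477 points

This is a one-to-one assignment (maximum-weight bipartite matching).
Optimal: Santos→Section 9am (64 points), Quispe→Section 1pm (93 points), Delgado→Section 10am (94 points), Novak→Section 4pm (68 points), Farahani→Section 2pm (92 points), Lindqvist→Section 3pm (66 points) — total 64+93+94+68+92+66 = 477 points.
No other one-to-one assignment exceeds 477 points.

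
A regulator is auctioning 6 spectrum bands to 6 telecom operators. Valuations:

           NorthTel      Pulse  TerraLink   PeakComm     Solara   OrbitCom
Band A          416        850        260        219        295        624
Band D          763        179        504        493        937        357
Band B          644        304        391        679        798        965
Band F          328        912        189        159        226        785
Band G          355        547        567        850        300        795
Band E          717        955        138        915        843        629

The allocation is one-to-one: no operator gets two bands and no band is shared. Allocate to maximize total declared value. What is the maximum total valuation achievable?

Max total: $4712M

Optimal: NorthTel→Band A ($416M), Pulse→Band F ($912M), TerraLink→Band G ($567M), PeakComm→Band E ($915M), Solara→Band D ($937M), OrbitCom→Band B ($965M) — total 416+912+567+915+937+965 = $4712M.
Max-entry greedy (repeatedly take the single best remaining cell) gives $4312M, worse by 400.
Next-best assignment: NorthTel→Band B, Pulse→Band A, TerraLink→Band G, PeakComm→Band E, Solara→Band D, OrbitCom→Band F = $4698M.
Swapping Solara↔TerraLink (Solara→Band G $300M, TerraLink→Band D $504M) loses 700.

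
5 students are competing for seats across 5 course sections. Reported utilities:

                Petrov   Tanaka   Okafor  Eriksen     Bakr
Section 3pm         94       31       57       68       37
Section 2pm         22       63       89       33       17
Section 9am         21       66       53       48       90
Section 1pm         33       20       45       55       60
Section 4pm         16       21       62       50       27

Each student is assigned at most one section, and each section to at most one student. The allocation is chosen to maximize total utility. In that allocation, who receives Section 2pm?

Tanaka receives Section 2pm.

Optimal: Petrov→Section 3pm (94 points), Tanaka→Section 2pm (63 points), Okafor→Section 4pm (62 points), Eriksen→Section 1pm (55 points), Bakr→Section 9am (90 points) — total 94+63+62+55+90 = 364 points.
Column-greedy (each section in turn goes to its best remaining student) gives 349 points, worse by 15.
Tanaka's own top section is Section 9am (66 points), but forcing Tanaka→Section 9am and reassigning the rest optimally gives only 359 points — worse by 5.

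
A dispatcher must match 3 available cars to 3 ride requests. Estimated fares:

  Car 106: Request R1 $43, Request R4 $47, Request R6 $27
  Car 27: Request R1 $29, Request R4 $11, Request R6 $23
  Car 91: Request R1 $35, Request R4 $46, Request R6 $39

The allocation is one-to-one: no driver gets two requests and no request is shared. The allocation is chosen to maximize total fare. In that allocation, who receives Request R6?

Optimal: Car 106→Request R4 ($47), Car 27→Request R1 ($29), Car 91→Request R6 ($39) — total 47+29+39 = $115.
Column-greedy (each request in turn goes to its best remaining driver) gives $112, worse by 3.
Car 91's own top request is Request R4 ($46), but forcing Car 91→Request R4 and reassigning the rest optimally gives only $112 — worse by 3.

Car 91 receives Request R6.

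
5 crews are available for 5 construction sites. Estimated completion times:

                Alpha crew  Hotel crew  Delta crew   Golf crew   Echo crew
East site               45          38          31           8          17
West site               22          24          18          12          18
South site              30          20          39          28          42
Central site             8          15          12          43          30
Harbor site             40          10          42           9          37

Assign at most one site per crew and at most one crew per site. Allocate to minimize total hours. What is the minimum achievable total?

Min total: 72 hours

This is the linear assignment problem.
Optimal: Alpha crew→Central site (8 hours), Hotel crew→South site (20 hours), Delta crew→West site (18 hours), Golf crew→Harbor site (9 hours), Echo crew→East site (17 hours) — total 8+20+18+9+17 = 72 hours.
Min-entry greedy (repeatedly take the single cheapest remaining cell) gives 86 hours, worse by 14.
Next-best assignment: Alpha crew→South site, Hotel crew→Harbor site, Delta crew→Central site, Golf crew→East site, Echo crew→West site = 78 hours.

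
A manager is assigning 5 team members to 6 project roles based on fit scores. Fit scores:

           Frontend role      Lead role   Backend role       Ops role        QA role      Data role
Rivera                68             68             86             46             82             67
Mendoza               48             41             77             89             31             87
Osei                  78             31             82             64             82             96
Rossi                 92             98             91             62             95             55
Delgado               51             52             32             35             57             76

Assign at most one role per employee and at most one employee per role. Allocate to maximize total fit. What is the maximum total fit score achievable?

Maximum total: 431 pts

Optimal: Rivera→Backend role (86 pts), Mendoza→Ops role (89 pts), Osei→QA role (82 pts), Rossi→Lead role (98 pts), Delgado→Data role (76 pts) — total 86+89+82+98+76 = 431 pts.
Column-greedy (each role in turn goes to its best remaining employee) gives 388 pts, worse by 43.
Checked against all permutations: 431 pts is optimal.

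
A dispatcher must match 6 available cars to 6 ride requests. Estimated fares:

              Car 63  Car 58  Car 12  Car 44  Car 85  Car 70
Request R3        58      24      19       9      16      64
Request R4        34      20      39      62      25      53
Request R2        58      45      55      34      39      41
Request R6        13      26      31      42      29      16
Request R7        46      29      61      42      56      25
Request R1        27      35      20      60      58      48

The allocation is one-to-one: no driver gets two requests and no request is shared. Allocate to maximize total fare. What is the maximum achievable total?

Max total: $329

Optimal: Car 63→Request R2 ($58), Car 58→Request R6 ($26), Car 12→Request R7 ($61), Car 44→Request R4 ($62), Car 85→Request R1 ($58), Car 70→Request R3 ($64) — total 58+26+61+62+58+64 = $329.
Swapping Car 70↔Car 85 (Car 70→Request R1 $48, Car 85→Request R3 $16) loses 58.
Every other assignment is strictly worse.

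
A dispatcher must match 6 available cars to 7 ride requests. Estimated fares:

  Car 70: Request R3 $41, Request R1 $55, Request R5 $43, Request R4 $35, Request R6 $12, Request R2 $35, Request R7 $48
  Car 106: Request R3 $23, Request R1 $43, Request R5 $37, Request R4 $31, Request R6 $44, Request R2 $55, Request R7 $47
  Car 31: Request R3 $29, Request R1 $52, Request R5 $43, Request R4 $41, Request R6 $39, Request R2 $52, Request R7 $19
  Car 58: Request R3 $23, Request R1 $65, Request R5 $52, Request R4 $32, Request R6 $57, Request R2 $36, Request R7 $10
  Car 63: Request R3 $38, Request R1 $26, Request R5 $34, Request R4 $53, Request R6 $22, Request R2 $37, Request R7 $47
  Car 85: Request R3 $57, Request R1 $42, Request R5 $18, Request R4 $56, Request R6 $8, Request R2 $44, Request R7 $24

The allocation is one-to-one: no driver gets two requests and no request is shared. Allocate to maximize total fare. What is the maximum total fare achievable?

Maximum total: $322

Optimal: Car 70→Request R7 ($48), Car 106→Request R2 ($55), Car 31→Request R1 ($52), Car 58→Request R6 ($57), Car 63→Request R4 ($53), Car 85→Request R3 ($57) — total 48+55+52+57+53+57 = $322.
Max-entry greedy (repeatedly take the single best remaining cell) gives $321, worse by 1.
No other one-to-one assignment exceeds $322.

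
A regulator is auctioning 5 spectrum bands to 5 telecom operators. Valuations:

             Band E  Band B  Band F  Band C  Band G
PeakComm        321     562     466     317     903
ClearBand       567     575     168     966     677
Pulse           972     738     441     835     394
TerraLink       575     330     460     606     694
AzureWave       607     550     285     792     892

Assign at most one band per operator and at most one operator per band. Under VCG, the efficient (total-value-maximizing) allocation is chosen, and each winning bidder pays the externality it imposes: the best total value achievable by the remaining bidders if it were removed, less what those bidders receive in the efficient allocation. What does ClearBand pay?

Efficient allocation: PeakComm→Band B ($562M), ClearBand→Band C ($966M), Pulse→Band E ($972M), TerraLink→Band F ($460M), AzureWave→Band G ($892M); total welfare W = $3852M.
ClearBand receives Band C at value $966M, so the others get W − 966 = $2886M.
Without ClearBand: best allocation of the remaining 4 bidders over all 5 bands is PeakComm→Band G ($903M), Pulse→Band E ($972M), TerraLink→Band F ($460M), AzureWave→Band C ($792M), total $3127M.
VCG payment = (others' best without ClearBand) − (others' welfare with ClearBand) = 3127 − 2886 = $241M.

ClearBand pays $241M.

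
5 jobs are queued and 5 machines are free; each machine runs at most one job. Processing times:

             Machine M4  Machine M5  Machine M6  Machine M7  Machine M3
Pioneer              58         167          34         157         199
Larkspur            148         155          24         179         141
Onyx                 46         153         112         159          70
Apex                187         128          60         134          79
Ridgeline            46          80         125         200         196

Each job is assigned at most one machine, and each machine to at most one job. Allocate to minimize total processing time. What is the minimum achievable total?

This is the linear assignment problem.
Optimal: Pioneer→Machine M4 (58 min), Larkspur→Machine M6 (24 min), Onyx→Machine M3 (70 min), Apex→Machine M7 (134 min), Ridgeline→Machine M5 (80 min) — total 58+24+70+134+80 = 366 min.
Row-greedy (each job in turn takes its cheapest remaining machine) gives 549 min, worse by 183.
Swapping Pioneer↔Ridgeline (Pioneer→Machine M5 167 min, Ridgeline→Machine M4 46 min) adds 75.

Min total: 366 min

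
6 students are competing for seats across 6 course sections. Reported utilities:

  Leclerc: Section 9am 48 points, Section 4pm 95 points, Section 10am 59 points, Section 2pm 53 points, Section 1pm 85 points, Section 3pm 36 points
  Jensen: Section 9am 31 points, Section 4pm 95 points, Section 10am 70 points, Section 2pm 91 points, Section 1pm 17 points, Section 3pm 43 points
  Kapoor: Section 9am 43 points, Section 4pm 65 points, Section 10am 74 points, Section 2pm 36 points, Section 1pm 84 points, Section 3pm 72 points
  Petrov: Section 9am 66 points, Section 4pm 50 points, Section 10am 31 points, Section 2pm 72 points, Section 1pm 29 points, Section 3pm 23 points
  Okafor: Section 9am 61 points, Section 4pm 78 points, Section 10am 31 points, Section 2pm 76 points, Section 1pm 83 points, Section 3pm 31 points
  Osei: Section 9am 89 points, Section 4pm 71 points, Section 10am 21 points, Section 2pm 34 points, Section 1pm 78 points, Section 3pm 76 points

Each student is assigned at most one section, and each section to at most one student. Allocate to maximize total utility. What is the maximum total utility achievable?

Maximum total: 485 points

Treat this as an assignment problem: match each student to one section.
Optimal: Leclerc→Section 4pm (95 points), Jensen→Section 2pm (91 points), Kapoor→Section 10am (74 points), Petrov→Section 9am (66 points), Okafor→Section 1pm (83 points), Osei→Section 3pm (76 points) — total 95+91+74+66+83+76 = 485 points.
Row-greedy (each student in turn takes its best remaining section) gives 443 points, worse by 42.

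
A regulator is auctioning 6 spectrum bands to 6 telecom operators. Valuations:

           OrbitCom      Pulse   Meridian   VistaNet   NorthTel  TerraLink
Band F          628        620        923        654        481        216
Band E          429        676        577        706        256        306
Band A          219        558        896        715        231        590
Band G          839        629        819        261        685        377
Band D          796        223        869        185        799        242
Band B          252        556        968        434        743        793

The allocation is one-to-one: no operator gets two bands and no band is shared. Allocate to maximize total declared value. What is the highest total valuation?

Maximum total: $4745M

Optimal: OrbitCom→Band G ($839M), Pulse→Band E ($676M), Meridian→Band F ($923M), VistaNet→Band A ($715M), NorthTel→Band D ($799M), TerraLink→Band B ($793M) — total 839+676+923+715+799+793 = $4745M.
Column-greedy (each band in turn goes to its best remaining operator) gives $4413M, worse by 332.
Every other assignment is strictly worse.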